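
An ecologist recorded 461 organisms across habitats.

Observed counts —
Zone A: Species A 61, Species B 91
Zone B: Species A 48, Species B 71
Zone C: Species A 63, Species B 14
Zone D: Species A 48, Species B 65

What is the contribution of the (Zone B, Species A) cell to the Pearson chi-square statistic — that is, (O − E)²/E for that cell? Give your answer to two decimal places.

Row total (Zone B) = 119; column total (Species A) = 220; N = 461.
Expected count E = 119 × 220 / 461 = 56.790.
Contribution = (O − E)²/E = (48 − 56.790)² / 56.790 = 1.36.

1.36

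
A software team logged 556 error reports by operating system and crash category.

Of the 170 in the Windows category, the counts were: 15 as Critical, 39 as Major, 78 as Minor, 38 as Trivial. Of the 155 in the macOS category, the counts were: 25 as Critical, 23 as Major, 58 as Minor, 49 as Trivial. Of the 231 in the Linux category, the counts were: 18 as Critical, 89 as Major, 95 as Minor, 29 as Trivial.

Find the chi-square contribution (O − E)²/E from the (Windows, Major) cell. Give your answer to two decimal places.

Row total (Windows) = 170; column total (Major) = 151; N = 556.
Expected count E = 170 × 151 / 556 = 46.1691.
Contribution = (O − E)²/E = (39 − 46.1691)² / 46.1691 = 1.11.

1.11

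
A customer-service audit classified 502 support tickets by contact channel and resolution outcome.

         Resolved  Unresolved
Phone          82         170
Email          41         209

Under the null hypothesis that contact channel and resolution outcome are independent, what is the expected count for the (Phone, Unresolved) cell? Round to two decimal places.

190.25

Row total (Phone) = 252; column total (Unresolved) = 379; grand total N = 502.
Expected count = (row total × column total) / N = 252 × 379 / 502 = 190.25.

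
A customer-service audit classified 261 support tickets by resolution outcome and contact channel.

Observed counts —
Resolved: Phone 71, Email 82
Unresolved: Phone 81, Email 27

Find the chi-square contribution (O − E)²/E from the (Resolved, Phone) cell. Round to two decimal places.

3.68

Row total (Resolved) = 153; column total (Phone) = 152; N = 261.
Expected count E = 153 × 152 / 261 = 89.103.
Contribution = (O − E)²/E = (71 − 89.103)² / 89.103 = 3.68.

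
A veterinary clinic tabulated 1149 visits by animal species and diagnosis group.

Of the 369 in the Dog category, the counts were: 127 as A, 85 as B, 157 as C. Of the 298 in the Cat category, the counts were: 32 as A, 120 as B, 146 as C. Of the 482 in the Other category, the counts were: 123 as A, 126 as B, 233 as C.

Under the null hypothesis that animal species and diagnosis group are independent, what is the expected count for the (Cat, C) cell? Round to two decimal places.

Row total (Cat) = 298; column total (C) = 536; grand total N = 1149.
Expected count = (row total × column total) / N = 298 × 536 / 1149 = 139.01.

139.01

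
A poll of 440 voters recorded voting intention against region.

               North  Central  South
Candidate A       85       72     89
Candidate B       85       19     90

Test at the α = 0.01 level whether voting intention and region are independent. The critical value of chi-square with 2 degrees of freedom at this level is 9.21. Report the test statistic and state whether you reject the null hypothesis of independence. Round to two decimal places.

Row totals: 246, 194. Column totals: 170, 91, 179. Grand total N = 440.
Expected counts (row total × column total / N):
  Candidate A, North: 246×170/440 = 95.045
  Candidate A, Central: 246×91/440 = 50.877
  Candidate A, South: 246×179/440 = 100.077
  Candidate B, North: 194×170/440 = 74.955
  Candidate B, Central: 194×91/440 = 40.123
  Candidate B, South: 194×179/440 = 78.923
Contributions (O − E)²/E:
  (85 − 95.045)²/95.045 = 1.0616
  (72 − 50.877)²/50.877 = 8.7698
  (89 − 100.077)²/100.077 = 1.2261
  (85 − 74.955)²/74.955 = 1.3462
  (19 − 40.123)²/40.123 = 11.1203
  (90 − 78.923)²/78.923 = 1.5547
χ² = 1.0616 + 8.7698 + 1.2261 + 1.3462 + 11.1203 + 1.5547 = 25.08
df = (2−1)(3−1) = 2. Since 25.08 > 9.21, reject the null hypothesis of independence at α = 0.01.

25.08; reject H₀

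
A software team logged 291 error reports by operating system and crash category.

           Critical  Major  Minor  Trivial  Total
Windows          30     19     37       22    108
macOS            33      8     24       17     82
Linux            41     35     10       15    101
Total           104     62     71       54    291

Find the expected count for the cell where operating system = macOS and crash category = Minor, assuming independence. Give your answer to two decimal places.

Row total (macOS) = 82; column total (Minor) = 71; grand total N = 291.
Expected count = (row total × column total) / N = 82 × 71 / 291 = 20.01.

20.01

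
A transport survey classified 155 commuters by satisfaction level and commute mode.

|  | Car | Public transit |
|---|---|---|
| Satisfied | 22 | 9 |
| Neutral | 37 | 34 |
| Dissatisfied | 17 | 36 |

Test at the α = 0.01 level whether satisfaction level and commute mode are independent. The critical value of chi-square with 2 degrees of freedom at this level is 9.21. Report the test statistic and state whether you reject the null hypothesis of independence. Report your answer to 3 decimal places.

Row totals: 31, 71, 53. Column totals: 76, 79. Grand total N = 155.
Expected counts (row total × column total / N):
  Satisfied, Car: 31×76/155 = 15.2000
  Satisfied, Public transit: 31×79/155 = 15.8000
  Neutral, Car: 71×76/155 = 34.8129
  Neutral, Public transit: 71×79/155 = 36.1871
  Dissatisfied, Car: 53×76/155 = 25.9871
  Dissatisfied, Public transit: 53×79/155 = 27.0129
Contributions (O − E)²/E:
  (22 − 15.2000)²/15.2000 = 3.0421
  (9 − 15.8000)²/15.8000 = 2.9266
  (37 − 34.8129)²/34.8129 = 0.1374
  (34 − 36.1871)²/36.1871 = 0.1322
  (17 − 25.9871)²/25.9871 = 3.1080
  (36 − 27.0129)²/27.0129 = 2.9900
χ² = 3.0421 + 2.9266 + 0.1374 + 0.1322 + 3.1080 + 2.9900 = 12.336
df = (3−1)(2−1) = 2. Since 12.336 > 9.21, reject the null hypothesis of independence at α = 0.01.

12.336; reject H₀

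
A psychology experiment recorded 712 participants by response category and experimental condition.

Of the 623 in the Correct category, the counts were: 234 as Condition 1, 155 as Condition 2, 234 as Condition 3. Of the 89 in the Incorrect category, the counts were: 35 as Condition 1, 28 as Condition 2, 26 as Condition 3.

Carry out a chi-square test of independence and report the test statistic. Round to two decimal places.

2.86

Row totals: 623, 89. Column totals: 269, 183, 260. Grand total N = 712.
Expected counts (row total × column total / N):
  Correct, Condition 1: 623×269/712 = 235.375
  Correct, Condition 2: 623×183/712 = 160.125
  Correct, Condition 3: 623×260/712 = 227.500
  Incorrect, Condition 1: 89×269/712 = 33.625
  Incorrect, Condition 2: 89×183/712 = 22.875
  Incorrect, Condition 3: 89×260/712 = 32.500
Contributions (O − E)²/E:
  (234 − 235.375)²/235.375 = 0.0080
  (155 − 160.125)²/160.125 = 0.1640
  (234 − 227.500)²/227.500 = 0.1857
  (35 − 33.625)²/33.625 = 0.0562
  (28 − 22.875)²/22.875 = 1.1482
  (26 − 32.500)²/32.500 = 1.3000
χ² = 0.0080 + 0.1640 + 0.1857 + 0.0562 + 1.1482 + 1.3000 = 2.86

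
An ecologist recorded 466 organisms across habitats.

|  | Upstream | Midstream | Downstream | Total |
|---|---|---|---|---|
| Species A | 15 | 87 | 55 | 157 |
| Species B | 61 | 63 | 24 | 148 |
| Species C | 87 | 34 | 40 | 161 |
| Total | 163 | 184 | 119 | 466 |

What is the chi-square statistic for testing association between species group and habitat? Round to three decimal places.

82.187

Grand total N = 466.
Expected counts (row total × column total / N):
  Species A, Upstream: 157×163/466 = 54.9163
  Species A, Midstream: 157×184/466 = 61.9914
  Species A, Downstream: 157×119/466 = 40.0923
  Species B, Upstream: 148×163/466 = 51.7682
  Species B, Midstream: 148×184/466 = 58.4378
  Species B, Downstream: 148×119/466 = 37.7940
  Species C, Upstream: 161×163/466 = 56.3155
  Species C, Midstream: 161×184/466 = 63.5708
  Species C, Downstream: 161×119/466 = 41.1137
Contributions (O − E)²/E:
  (15 − 54.9163)²/54.9163 = 29.0134
  (87 − 61.9914)²/61.9914 = 10.0890
  (55 − 40.0923)²/40.0923 = 5.5432
  (61 − 51.7682)²/51.7682 = 1.6463
  (63 − 58.4378)²/58.4378 = 0.3562
  (24 − 37.7940)²/37.7940 = 5.0345
  (87 − 56.3155)²/56.3155 = 16.7190
  (34 − 63.5708)²/63.5708 = 13.7552
  (40 − 41.1137)²/41.1137 = 0.0302
χ² = 29.0134 + 10.0890 + 5.5432 + 1.6463 + 0.3562 + 5.0345 + 16.7190 + 13.7552 + 0.0302 = 82.187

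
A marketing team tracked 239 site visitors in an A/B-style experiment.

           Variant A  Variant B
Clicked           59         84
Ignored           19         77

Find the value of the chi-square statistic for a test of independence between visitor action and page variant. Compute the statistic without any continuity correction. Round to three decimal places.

Row totals: 143, 96. Column totals: 78, 161. Grand total N = 239.
Expected counts (row total × column total / N):
  Clicked, Variant A: 143×78/239 = 46.6695
  Clicked, Variant B: 143×161/239 = 96.3305
  Ignored, Variant A: 96×78/239 = 31.3305
  Ignored, Variant B: 96×161/239 = 64.6695
Contributions (O − E)²/E:
  (59 − 46.6695)²/46.6695 = 3.2578
  (84 − 96.3305)²/96.3305 = 1.5783
  (19 − 31.3305)²/31.3305 = 4.8528
  (77 − 64.6695)²/64.6695 = 2.3511
χ² = 3.2578 + 1.5783 + 4.8528 + 2.3511 = 12.040

12.040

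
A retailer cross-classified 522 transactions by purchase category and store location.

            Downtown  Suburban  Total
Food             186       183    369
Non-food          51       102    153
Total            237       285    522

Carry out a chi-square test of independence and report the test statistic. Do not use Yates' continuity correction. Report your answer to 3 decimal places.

12.718

Grand total N = 522.
Expected counts (row total × column total / N):
  Food, Downtown: 369×237/522 = 167.5345
  Food, Suburban: 369×285/522 = 201.4655
  Non-food, Downtown: 153×237/522 = 69.4655
  Non-food, Suburban: 153×285/522 = 83.5345
Contributions (O − E)²/E:
  (186 − 167.5345)²/167.5345 = 2.0353
  (183 − 201.4655)²/201.4655 = 1.6925
  (51 − 69.4655)²/69.4655 = 4.9085
  (102 − 83.5345)²/83.5345 = 4.0818
χ² = 2.0353 + 1.6925 + 4.9085 + 4.0818 = 12.718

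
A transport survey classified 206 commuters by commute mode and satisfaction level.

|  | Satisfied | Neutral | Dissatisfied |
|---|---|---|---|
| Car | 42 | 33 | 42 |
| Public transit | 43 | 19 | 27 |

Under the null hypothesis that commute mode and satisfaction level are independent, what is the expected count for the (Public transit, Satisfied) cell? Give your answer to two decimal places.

36.72

Row total (Public transit) = 89; column total (Satisfied) = 85; grand total N = 206.
Expected count = (row total × column total) / N = 89 × 85 / 206 = 36.72.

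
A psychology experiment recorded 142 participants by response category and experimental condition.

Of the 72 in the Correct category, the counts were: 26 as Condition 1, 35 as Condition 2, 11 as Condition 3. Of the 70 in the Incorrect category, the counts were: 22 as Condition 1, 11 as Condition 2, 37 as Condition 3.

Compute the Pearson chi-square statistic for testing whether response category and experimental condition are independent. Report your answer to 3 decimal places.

26.916

Row totals: 72, 70. Column totals: 48, 46, 48. Grand total N = 142.
Expected counts (row total × column total / N):
  Correct, Condition 1: 72×48/142 = 24.33803
  Correct, Condition 2: 72×46/142 = 23.32394
  Correct, Condition 3: 72×48/142 = 24.33803
  Incorrect, Condition 1: 70×48/142 = 23.66197
  Incorrect, Condition 2: 70×46/142 = 22.67606
  Incorrect, Condition 3: 70×48/142 = 23.66197
Contributions (O − E)²/E:
  (26 − 24.33803)²/24.33803 = 0.1135
  (35 − 23.32394)²/23.32394 = 5.8451
  (11 − 24.33803)²/24.33803 = 7.3097
  (22 − 23.66197)²/23.66197 = 0.1167
  (11 − 22.67606)²/22.67606 = 6.0121
  (37 − 23.66197)²/23.66197 = 7.5185
χ² = 0.1135 + 5.8451 + 7.3097 + 0.1167 + 6.0121 + 7.5185 = 26.916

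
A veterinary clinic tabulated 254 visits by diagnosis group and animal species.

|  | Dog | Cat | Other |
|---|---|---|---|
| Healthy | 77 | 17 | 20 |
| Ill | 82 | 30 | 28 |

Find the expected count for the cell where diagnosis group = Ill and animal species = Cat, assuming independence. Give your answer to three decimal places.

25.906

Row total (Ill) = 140; column total (Cat) = 47; grand total N = 254.
Expected count = (row total × column total) / N = 140 × 47 / 254 = 25.906.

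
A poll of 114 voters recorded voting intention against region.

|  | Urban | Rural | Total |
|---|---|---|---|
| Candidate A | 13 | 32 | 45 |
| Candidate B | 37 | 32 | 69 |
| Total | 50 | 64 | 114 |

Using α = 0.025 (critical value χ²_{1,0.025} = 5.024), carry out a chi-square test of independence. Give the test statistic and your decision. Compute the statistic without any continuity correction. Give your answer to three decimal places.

Grand total N = 114.
Expected counts (row total × column total / N):
  Candidate A, Urban: 45×50/114 = 19.73684
  Candidate A, Rural: 45×64/114 = 25.26316
  Candidate B, Urban: 69×50/114 = 30.26316
  Candidate B, Rural: 69×64/114 = 38.73684
Contributions (O − E)²/E:
  (13 − 19.73684)²/19.73684 = 2.2995
  (32 − 25.26316)²/25.26316 = 1.7965
  (37 − 30.26316)²/30.26316 = 1.4997
  (32 − 38.73684)²/38.73684 = 1.1716
χ² = 2.2995 + 1.7965 + 1.4997 + 1.1716 = 6.767
df = (2−1)(2−1) = 1. Since 6.767 > 5.024, reject the null hypothesis of independence at α = 0.025.

6.767; reject H₀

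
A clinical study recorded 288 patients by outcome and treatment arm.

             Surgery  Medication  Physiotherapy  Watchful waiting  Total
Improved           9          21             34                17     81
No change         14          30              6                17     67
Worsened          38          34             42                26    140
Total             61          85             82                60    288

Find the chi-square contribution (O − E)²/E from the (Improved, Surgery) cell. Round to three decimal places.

3.878

Row total (Improved) = 81; column total (Surgery) = 61; N = 288.
Expected count E = 81 × 61 / 288 = 17.1562.
Contribution = (O − E)²/E = (9 − 17.1562)² / 17.1562 = 3.878.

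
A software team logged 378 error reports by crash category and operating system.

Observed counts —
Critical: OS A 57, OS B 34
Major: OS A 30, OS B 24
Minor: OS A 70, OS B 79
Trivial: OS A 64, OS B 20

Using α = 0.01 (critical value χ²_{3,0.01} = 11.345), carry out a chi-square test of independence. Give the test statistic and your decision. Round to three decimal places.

19.803; reject H₀

Row totals: 91, 54, 149, 84. Column totals: 221, 157. Grand total N = 378.
Expected counts (row total × column total / N):
  Critical, OS A: 91×221/378 = 53.2037
  Critical, OS B: 91×157/378 = 37.7963
  Major, OS A: 54×221/378 = 31.5714
  Major, OS B: 54×157/378 = 22.4286
  Minor, OS A: 149×221/378 = 87.1138
  Minor, OS B: 149×157/378 = 61.8862
  Trivial, OS A: 84×221/378 = 49.1111
  Trivial, OS B: 84×157/378 = 34.8889
Contributions (O − E)²/E:
  (57 − 53.2037)²/53.2037 = 0.2709
  (34 − 37.7963)²/37.7963 = 0.3813
  (30 − 31.5714)²/31.5714 = 0.0782
  (24 − 22.4286)²/22.4286 = 0.1101
  (70 − 87.1138)²/87.1138 = 3.3621
  (79 − 61.8862)²/61.8862 = 4.7326
  (64 − 49.1111)²/49.1111 = 4.5138
  (20 − 34.8889)²/34.8889 = 6.3539
χ² = 0.2709 + 0.3813 + 0.0782 + 0.1101 + 3.3621 + 4.7326 + 4.5138 + 6.3539 = 19.803
df = (4−1)(2−1) = 3. Since 19.803 > 11.345, reject the null hypothesis of independence at α = 0.01.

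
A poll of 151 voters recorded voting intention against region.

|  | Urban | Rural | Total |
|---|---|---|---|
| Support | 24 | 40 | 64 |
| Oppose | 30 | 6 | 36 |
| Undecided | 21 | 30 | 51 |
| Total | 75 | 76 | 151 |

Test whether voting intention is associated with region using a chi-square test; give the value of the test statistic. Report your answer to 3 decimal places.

Grand total N = 151.
Expected counts (row total × column total / N):
  Support, Urban: 64×75/151 = 31.7881
  Support, Rural: 64×76/151 = 32.2119
  Oppose, Urban: 36×75/151 = 17.8808
  Oppose, Rural: 36×76/151 = 18.1192
  Undecided, Urban: 51×75/151 = 25.3311
  Undecided, Rural: 51×76/151 = 25.6689
Contributions (O − E)²/E:
  (24 − 31.7881)²/31.7881 = 1.9081
  (40 − 32.2119)²/32.2119 = 1.8830
  (30 − 17.8808)²/17.8808 = 8.2141
  (6 − 18.1192)²/18.1192 = 8.1060
  (21 − 25.3311)²/25.3311 = 0.7405
  (30 − 25.6689)²/25.6689 = 0.7308
χ² = 1.9081 + 1.8830 + 8.2141 + 8.1060 + 0.7405 + 0.7308 = 21.583

21.583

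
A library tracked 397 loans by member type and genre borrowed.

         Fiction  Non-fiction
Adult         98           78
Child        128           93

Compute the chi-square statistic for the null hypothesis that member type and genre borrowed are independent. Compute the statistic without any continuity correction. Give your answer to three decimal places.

Row totals: 176, 221. Column totals: 226, 171. Grand total N = 397.
Expected counts (row total × column total / N):
  Adult, Fiction: 176×226/397 = 100.1914
  Adult, Non-fiction: 176×171/397 = 75.8086
  Child, Fiction: 221×226/397 = 125.8086
  Child, Non-fiction: 221×171/397 = 95.1914
Contributions (O − E)²/E:
  (98 − 100.1914)²/100.1914 = 0.0479
  (78 − 75.8086)²/75.8086 = 0.0633
  (128 − 125.8086)²/125.8086 = 0.0382
  (93 − 95.1914)²/95.1914 = 0.0504
χ² = 0.0479 + 0.0633 + 0.0382 + 0.0504 = 0.200

0.200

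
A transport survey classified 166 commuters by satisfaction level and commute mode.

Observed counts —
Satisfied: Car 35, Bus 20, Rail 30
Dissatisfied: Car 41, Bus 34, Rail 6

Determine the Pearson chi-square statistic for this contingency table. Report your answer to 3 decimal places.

20.019

Row totals: 85, 81. Column totals: 76, 54, 36. Grand total N = 166.
Expected counts (row total × column total / N):
  Satisfied, Car: 85×76/166 = 38.9157
  Satisfied, Bus: 85×54/166 = 27.6506
  Satisfied, Rail: 85×36/166 = 18.4337
  Dissatisfied, Car: 81×76/166 = 37.0843
  Dissatisfied, Bus: 81×54/166 = 26.3494
  Dissatisfied, Rail: 81×36/166 = 17.5663
Contributions (O − E)²/E:
  (35 − 38.9157)²/38.9157 = 0.3940
  (20 − 27.6506)²/27.6506 = 2.1168
  (30 − 18.4337)²/18.4337 = 7.2573
  (41 − 37.0843)²/37.0843 = 0.4135
  (34 − 26.3494)²/26.3494 = 2.2214
  (6 − 17.5663)²/17.5663 = 7.6157
χ² = 0.3940 + 2.1168 + 7.2573 + 0.4135 + 2.2214 + 7.6157 = 20.019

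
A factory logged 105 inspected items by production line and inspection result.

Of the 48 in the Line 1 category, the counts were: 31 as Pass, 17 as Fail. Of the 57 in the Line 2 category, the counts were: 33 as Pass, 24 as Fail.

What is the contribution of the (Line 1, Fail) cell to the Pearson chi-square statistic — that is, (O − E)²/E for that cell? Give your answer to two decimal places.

Row total (Line 1) = 48; column total (Fail) = 41; N = 105.
Expected count E = 48 × 41 / 105 = 18.743.
Contribution = (O − E)²/E = (17 − 18.743)² / 18.743 = 0.16.

0.16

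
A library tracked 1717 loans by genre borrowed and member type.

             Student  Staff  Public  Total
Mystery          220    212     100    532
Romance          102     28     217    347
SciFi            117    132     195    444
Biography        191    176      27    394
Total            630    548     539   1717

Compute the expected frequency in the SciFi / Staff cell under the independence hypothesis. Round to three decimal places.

Row total (SciFi) = 444; column total (Staff) = 548; grand total N = 1717.
Expected count = (row total × column total) / N = 444 × 548 / 1717 = 141.708.

141.708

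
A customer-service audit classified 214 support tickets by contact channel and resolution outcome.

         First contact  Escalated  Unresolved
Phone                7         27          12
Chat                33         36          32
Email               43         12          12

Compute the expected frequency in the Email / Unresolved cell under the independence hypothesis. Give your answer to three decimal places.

17.533

Row total (Email) = 67; column total (Unresolved) = 56; grand total N = 214.
Expected count = (row total × column total) / N = 67 × 56 / 214 = 17.533.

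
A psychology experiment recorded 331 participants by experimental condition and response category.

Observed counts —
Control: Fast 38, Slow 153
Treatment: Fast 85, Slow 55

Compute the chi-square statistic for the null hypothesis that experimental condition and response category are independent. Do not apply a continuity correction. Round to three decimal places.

57.643

Row totals: 191, 140. Column totals: 123, 208. Grand total N = 331.
Expected counts (row total × column total / N):
  Control, Fast: 191×123/331 = 70.9758
  Control, Slow: 191×208/331 = 120.0242
  Treatment, Fast: 140×123/331 = 52.0242
  Treatment, Slow: 140×208/331 = 87.9758
Contributions (O − E)²/E:
  (38 − 70.9758)²/70.9758 = 15.3208
  (153 − 120.0242)²/120.0242 = 9.0599
  (85 − 52.0242)²/52.0242 = 20.9019
  (55 − 87.9758)²/87.9758 = 12.3603
χ² = 15.3208 + 9.0599 + 20.9019 + 12.3603 = 57.643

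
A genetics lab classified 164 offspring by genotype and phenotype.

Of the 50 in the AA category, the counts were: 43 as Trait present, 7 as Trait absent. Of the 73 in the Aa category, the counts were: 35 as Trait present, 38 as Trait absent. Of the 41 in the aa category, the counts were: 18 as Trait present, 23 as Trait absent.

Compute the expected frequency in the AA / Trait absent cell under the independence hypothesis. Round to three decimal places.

Row total (AA) = 50; column total (Trait absent) = 68; grand total N = 164.
Expected count = (row total × column total) / N = 50 × 68 / 164 = 20.732.

20.732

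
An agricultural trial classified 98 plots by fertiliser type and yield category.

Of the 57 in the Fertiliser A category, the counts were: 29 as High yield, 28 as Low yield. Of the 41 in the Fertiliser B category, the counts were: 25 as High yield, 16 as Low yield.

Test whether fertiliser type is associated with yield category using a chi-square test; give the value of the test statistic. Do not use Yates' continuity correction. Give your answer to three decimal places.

Row totals: 57, 41. Column totals: 54, 44. Grand total N = 98.
Expected counts (row total × column total / N):
  Fertiliser A, High yield: 57×54/98 = 31.4082
  Fertiliser A, Low yield: 57×44/98 = 25.5918
  Fertiliser B, High yield: 41×54/98 = 22.5918
  Fertiliser B, Low yield: 41×44/98 = 18.4082
Contributions (O − E)²/E:
  (29 − 31.4082)²/31.4082 = 0.1846
  (28 − 25.5918)²/25.5918 = 0.2266
  (25 − 22.5918)²/22.5918 = 0.2567
  (16 − 18.4082)²/18.4082 = 0.3150
χ² = 0.1846 + 0.2266 + 0.2567 + 0.3150 = 0.983

0.983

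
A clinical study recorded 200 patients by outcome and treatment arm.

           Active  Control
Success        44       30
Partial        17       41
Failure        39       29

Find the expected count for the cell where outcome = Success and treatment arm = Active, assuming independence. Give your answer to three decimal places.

Row total (Success) = 74; column total (Active) = 100; grand total N = 200.
Expected count = (row total × column total) / N = 74 × 100 / 200 = 37.000.

37.000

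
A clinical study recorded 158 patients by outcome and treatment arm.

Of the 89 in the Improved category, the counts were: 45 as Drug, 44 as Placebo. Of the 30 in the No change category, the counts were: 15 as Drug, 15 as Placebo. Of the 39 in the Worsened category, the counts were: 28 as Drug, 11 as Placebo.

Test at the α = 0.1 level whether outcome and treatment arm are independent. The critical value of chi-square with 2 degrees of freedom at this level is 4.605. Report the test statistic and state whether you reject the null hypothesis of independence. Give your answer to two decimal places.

5.44; reject H₀

Row totals: 89, 30, 39. Column totals: 88, 70. Grand total N = 158.
Expected counts (row total × column total / N):
  Improved, Drug: 89×88/158 = 49.570
  Improved, Placebo: 89×70/158 = 39.430
  No change, Drug: 30×88/158 = 16.709
  No change, Placebo: 30×70/158 = 13.291
  Worsened, Drug: 39×88/158 = 21.722
  Worsened, Placebo: 39×70/158 = 17.278
Contributions (O − E)²/E:
  (45 − 49.570)²/49.570 = 0.4213
  (44 − 39.430)²/39.430 = 0.5297
  (15 − 16.709)²/16.709 = 0.1748
  (15 − 13.291)²/13.291 = 0.2197
  (28 − 21.722)²/21.722 = 1.8144
  (11 − 17.278)²/17.278 = 2.2811
χ² = 0.4213 + 0.5297 + 0.1748 + 0.2197 + 1.8144 + 2.2811 = 5.44
df = (3−1)(2−1) = 2. Since 5.44 > 4.605, reject the null hypothesis of independence at α = 0.1.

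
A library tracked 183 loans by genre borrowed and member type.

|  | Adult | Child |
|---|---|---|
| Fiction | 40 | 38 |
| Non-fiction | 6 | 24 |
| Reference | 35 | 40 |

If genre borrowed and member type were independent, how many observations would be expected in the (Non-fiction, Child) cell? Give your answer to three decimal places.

Row total (Non-fiction) = 30; column total (Child) = 102; grand total N = 183.
Expected count = (row total × column total) / N = 30 × 102 / 183 = 16.721.

16.721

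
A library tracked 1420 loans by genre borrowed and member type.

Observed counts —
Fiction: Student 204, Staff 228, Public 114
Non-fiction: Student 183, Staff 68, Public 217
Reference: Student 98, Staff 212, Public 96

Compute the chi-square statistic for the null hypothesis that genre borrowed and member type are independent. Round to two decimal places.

Row totals: 546, 468, 406. Column totals: 485, 508, 427. Grand total N = 1420.
Expected counts (row total × column total / N):
  Fiction, Student: 546×485/1420 = 186.486
  Fiction, Staff: 546×508/1420 = 195.330
  Fiction, Public: 546×427/1420 = 164.185
  Non-fiction, Student: 468×485/1420 = 159.845
  Non-fiction, Staff: 468×508/1420 = 167.425
  Non-fiction, Public: 468×427/1420 = 140.730
  Reference, Student: 406×485/1420 = 138.669
  Reference, Staff: 406×508/1420 = 145.245
  Reference, Public: 406×427/1420 = 122.086
Contributions (O − E)²/E:
  (204 − 186.486)²/186.486 = 1.6448
  (228 − 195.330)²/195.330 = 5.4642
  (114 − 164.185)²/164.185 = 15.3396
  (183 − 159.845)²/159.845 = 3.3542
  (68 − 167.425)²/167.425 = 59.0433
  (217 − 140.730)²/140.730 = 41.3353
  (98 − 138.669)²/138.669 = 11.9274
  (212 − 145.245)²/145.245 = 30.6808
  (96 − 122.086)²/122.086 = 5.5738
χ² = 1.6448 + 5.4642 + 15.3396 + 3.3542 + 59.0433 + 41.3353 + 11.9274 + 30.6808 + 5.5738 = 174.36

174.36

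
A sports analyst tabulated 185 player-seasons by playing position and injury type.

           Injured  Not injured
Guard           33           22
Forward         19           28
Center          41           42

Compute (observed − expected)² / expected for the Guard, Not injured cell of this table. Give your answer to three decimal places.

Row total (Guard) = 55; column total (Not injured) = 92; N = 185.
Expected count E = 55 × 92 / 185 = 27.3514.
Contribution = (O − E)²/E = (22 − 27.3514)² / 27.3514 = 1.047.

1.047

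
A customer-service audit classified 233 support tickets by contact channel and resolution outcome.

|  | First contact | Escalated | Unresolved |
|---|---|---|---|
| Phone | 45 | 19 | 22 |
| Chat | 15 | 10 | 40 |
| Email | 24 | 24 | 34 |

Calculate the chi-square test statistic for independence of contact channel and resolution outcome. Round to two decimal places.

Row totals: 86, 65, 82. Column totals: 84, 53, 96. Grand total N = 233.
Expected counts (row total × column total / N):
  Phone, First contact: 86×84/233 = 31.0043
  Phone, Escalated: 86×53/233 = 19.5622
  Phone, Unresolved: 86×96/233 = 35.4335
  Chat, First contact: 65×84/233 = 23.4335
  Chat, Escalated: 65×53/233 = 14.7854
  Chat, Unresolved: 65×96/233 = 26.7811
  Email, First contact: 82×84/233 = 29.5622
  Email, Escalated: 82×53/233 = 18.6524
  Email, Unresolved: 82×96/233 = 33.7854
Contributions (O − E)²/E:
  (45 − 31.0043)²/31.0043 = 6.3178
  (19 − 19.5622)²/19.5622 = 0.0162
  (22 − 35.4335)²/35.4335 = 5.0929
  (15 − 23.4335)²/23.4335 = 3.0351
  (10 − 14.7854)²/14.7854 = 1.5488
  (40 − 26.7811)²/26.7811 = 6.5247
  (24 − 29.5622)²/29.5622 = 1.0465
  (24 − 18.6524)²/18.6524 = 1.5331
  (34 − 33.7854)²/33.7854 = 0.0014
χ² = 6.3178 + 0.0162 + 5.0929 + 3.0351 + 1.5488 + 6.5247 + 1.0465 + 1.5331 + 0.0014 = 25.12

25.12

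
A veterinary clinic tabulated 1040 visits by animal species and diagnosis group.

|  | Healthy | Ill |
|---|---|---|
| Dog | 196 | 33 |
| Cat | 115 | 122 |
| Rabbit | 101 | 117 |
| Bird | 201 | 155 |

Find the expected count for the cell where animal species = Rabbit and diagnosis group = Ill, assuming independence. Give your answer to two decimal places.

Row total (Rabbit) = 218; column total (Ill) = 427; grand total N = 1040.
Expected count = (row total × column total) / N = 218 × 427 / 1040 = 89.51.

89.51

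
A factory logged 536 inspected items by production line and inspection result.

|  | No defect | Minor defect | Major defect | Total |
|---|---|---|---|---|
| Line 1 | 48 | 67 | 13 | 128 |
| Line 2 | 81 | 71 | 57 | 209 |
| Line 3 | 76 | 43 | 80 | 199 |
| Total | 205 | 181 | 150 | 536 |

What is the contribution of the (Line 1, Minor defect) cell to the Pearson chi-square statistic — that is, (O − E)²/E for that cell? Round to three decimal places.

Row total (Line 1) = 128; column total (Minor defect) = 181; N = 536.
Expected count E = 128 × 181 / 536 = 43.22388.
Contribution = (O − E)²/E = (67 − 43.22388)² / 43.22388 = 13.079.

13.079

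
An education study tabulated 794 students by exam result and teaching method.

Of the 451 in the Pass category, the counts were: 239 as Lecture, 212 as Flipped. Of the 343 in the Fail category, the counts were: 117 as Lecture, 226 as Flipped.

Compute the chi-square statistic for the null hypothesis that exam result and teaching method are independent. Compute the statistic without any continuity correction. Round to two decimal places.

Row totals: 451, 343. Column totals: 356, 438. Grand total N = 794.
Expected counts (row total × column total / N):
  Pass, Lecture: 451×356/794 = 202.212
  Pass, Flipped: 451×438/794 = 248.788
  Fail, Lecture: 343×356/794 = 153.788
  Fail, Flipped: 343×438/794 = 189.212
Contributions (O − E)²/E:
  (239 − 202.212)²/202.212 = 6.6928
  (212 − 248.788)²/248.788 = 5.4398
  (117 − 153.788)²/153.788 = 8.8001
  (226 − 189.212)²/189.212 = 7.1526
χ² = 6.6928 + 5.4398 + 8.8001 + 7.1526 = 28.09

28.09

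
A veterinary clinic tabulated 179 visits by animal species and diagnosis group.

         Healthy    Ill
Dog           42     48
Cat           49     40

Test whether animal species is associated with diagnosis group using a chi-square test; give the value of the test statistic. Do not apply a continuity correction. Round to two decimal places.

1.26

Row totals: 90, 89. Column totals: 91, 88. Grand total N = 179.
Expected counts (row total × column total / N):
  Dog, Healthy: 90×91/179 = 45.754
  Dog, Ill: 90×88/179 = 44.246
  Cat, Healthy: 89×91/179 = 45.246
  Cat, Ill: 89×88/179 = 43.754
Contributions (O − E)²/E:
  (42 − 45.754)²/45.754 = 0.3080
  (48 − 44.246)²/44.246 = 0.3185
  (49 − 45.246)²/45.246 = 0.3115
  (40 − 43.754)²/43.754 = 0.3221
χ² = 0.3080 + 0.3185 + 0.3115 + 0.3221 = 1.26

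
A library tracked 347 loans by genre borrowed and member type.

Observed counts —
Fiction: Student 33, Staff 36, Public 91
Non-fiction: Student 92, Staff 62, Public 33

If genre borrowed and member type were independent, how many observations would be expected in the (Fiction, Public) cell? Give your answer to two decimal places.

57.18

Row total (Fiction) = 160; column total (Public) = 124; grand total N = 347.
Expected count = (row total × column total) / N = 160 × 124 / 347 = 57.18.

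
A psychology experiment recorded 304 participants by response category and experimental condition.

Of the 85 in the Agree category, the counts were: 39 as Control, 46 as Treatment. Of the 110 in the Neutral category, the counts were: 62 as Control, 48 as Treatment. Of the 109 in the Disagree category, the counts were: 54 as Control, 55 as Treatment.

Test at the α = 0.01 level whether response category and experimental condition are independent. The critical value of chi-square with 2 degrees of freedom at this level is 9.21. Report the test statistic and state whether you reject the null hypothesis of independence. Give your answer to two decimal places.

Row totals: 85, 110, 109. Column totals: 155, 149. Grand total N = 304.
Expected counts (row total × column total / N):
  Agree, Control: 85×155/304 = 43.339
  Agree, Treatment: 85×149/304 = 41.661
  Neutral, Control: 110×155/304 = 56.086
  Neutral, Treatment: 110×149/304 = 53.914
  Disagree, Control: 109×155/304 = 55.576
  Disagree, Treatment: 109×149/304 = 53.424
Contributions (O − E)²/E:
  (39 − 43.339)²/43.339 = 0.4344
  (46 − 41.661)²/41.661 = 0.4519
  (62 − 56.086)²/56.086 = 0.6236
  (48 − 53.914)²/53.914 = 0.6487
  (54 − 55.576)²/55.576 = 0.0447
  (55 − 53.424)²/53.424 = 0.0465
χ² = 0.4344 + 0.4519 + 0.6236 + 0.6487 + 0.0447 + 0.0465 = 2.25
df = (3−1)(2−1) = 2. Since 2.25 < 9.21, fail to reject the null hypothesis of independence at α = 0.01.

2.25; fail to reject H₀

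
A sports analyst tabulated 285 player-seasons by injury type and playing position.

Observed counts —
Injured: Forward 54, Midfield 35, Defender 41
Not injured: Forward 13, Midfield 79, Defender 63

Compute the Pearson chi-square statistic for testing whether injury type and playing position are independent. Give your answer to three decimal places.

Row totals: 130, 155. Column totals: 67, 114, 104. Grand total N = 285.
Expected counts (row total × column total / N):
  Injured, Forward: 130×67/285 = 30.5614
  Injured, Midfield: 130×114/285 = 52.0000
  Injured, Defender: 130×104/285 = 47.4386
  Not injured, Forward: 155×67/285 = 36.4386
  Not injured, Midfield: 155×114/285 = 62.0000
  Not injured, Defender: 155×104/285 = 56.5614
Contributions (O − E)²/E:
  (54 − 30.5614)²/30.5614 = 17.9759
  (35 − 52.0000)²/52.0000 = 5.5577
  (41 − 47.4386)²/47.4386 = 0.8739
  (13 − 36.4386)²/36.4386 = 15.0765
  (79 − 62.0000)²/62.0000 = 4.6613
  (63 − 56.5614)²/56.5614 = 0.7329
χ² = 17.9759 + 5.5577 + 0.8739 + 15.0765 + 4.6613 + 0.7329 = 44.878

44.878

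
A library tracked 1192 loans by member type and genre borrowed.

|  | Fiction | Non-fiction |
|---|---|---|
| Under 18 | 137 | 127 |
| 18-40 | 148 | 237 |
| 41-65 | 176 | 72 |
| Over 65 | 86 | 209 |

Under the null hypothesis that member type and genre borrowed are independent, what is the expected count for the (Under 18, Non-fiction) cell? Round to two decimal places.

142.85

Row total (Under 18) = 264; column total (Non-fiction) = 645; grand total N = 1192.
Expected count = (row total × column total) / N = 264 × 645 / 1192 = 142.85.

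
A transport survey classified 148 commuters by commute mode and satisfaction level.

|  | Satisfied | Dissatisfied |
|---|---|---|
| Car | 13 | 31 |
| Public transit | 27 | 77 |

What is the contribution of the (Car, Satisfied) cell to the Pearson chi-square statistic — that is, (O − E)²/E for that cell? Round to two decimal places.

Row total (Car) = 44; column total (Satisfied) = 40; N = 148.
Expected count E = 44 × 40 / 148 = 11.892.
Contribution = (O − E)²/E = (13 − 11.892)² / 11.892 = 0.10.

0.10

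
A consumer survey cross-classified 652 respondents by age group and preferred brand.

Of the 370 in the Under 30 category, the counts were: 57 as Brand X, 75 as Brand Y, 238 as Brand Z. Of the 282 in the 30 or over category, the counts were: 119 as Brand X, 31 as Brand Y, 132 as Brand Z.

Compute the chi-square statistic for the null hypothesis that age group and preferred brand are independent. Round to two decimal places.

Row totals: 370, 282. Column totals: 176, 106, 370. Grand total N = 652.
Expected counts (row total × column total / N):
  Under 30, Brand X: 370×176/652 = 99.877
  Under 30, Brand Y: 370×106/652 = 60.153
  Under 30, Brand Z: 370×370/652 = 209.969
  30 or over, Brand X: 282×176/652 = 76.123
  30 or over, Brand Y: 282×106/652 = 45.847
  30 or over, Brand Z: 282×370/652 = 160.031
Contributions (O − E)²/E:
  (57 − 99.877)²/99.877 = 18.4070
  (75 − 60.153)²/60.153 = 3.6645
  (238 − 209.969)²/209.969 = 3.7422
  (119 − 76.123)²/76.123 = 24.1509
  (31 − 45.847)²/45.847 = 4.8080
  (132 − 160.031)²/160.031 = 4.9099
χ² = 18.4070 + 3.6645 + 3.7422 + 24.1509 + 4.8080 + 4.9099 = 59.68

59.68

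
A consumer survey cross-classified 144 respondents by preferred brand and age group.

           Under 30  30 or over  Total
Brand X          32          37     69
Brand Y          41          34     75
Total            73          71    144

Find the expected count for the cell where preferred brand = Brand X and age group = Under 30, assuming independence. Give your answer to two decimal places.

34.98

Row total (Brand X) = 69; column total (Under 30) = 73; grand total N = 144.
Expected count = (row total × column total) / N = 69 × 73 / 144 = 34.98.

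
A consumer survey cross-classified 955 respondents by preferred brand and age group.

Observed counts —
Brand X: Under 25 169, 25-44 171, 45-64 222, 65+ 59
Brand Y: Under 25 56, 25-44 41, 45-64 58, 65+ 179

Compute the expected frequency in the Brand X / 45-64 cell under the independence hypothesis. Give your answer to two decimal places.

Row total (Brand X) = 621; column total (45-64) = 280; grand total N = 955.
Expected count = (row total × column total) / N = 621 × 280 / 955 = 182.07.

182.07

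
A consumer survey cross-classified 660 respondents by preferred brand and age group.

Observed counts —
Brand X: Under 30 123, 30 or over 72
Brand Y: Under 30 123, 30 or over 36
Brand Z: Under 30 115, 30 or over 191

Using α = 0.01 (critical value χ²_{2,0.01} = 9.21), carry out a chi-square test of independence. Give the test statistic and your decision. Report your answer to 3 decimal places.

Row totals: 195, 159, 306. Column totals: 361, 299. Grand total N = 660.
Expected counts (row total × column total / N):
  Brand X, Under 30: 195×361/660 = 106.6591
  Brand X, 30 or over: 195×299/660 = 88.3409
  Brand Y, Under 30: 159×361/660 = 86.9682
  Brand Y, 30 or over: 159×299/660 = 72.0318
  Brand Z, Under 30: 306×361/660 = 167.3727
  Brand Z, 30 or over: 306×299/660 = 138.6273
Contributions (O − E)²/E:
  (123 − 106.6591)²/106.6591 = 2.5035
  (72 − 88.3409)²/88.3409 = 3.0227
  (123 − 86.9682)²/86.9682 = 14.9283
  (36 − 72.0318)²/72.0318 = 18.0239
  (115 − 167.3727)²/167.3727 = 16.3880
  (191 − 138.6273)²/138.6273 = 19.7861
χ² = 2.5035 + 3.0227 + 14.9283 + 18.0239 + 16.3880 + 19.7861 = 74.653
df = (3−1)(2−1) = 2. Since 74.653 > 9.21, reject the null hypothesis of independence at α = 0.01.

74.653; reject H₀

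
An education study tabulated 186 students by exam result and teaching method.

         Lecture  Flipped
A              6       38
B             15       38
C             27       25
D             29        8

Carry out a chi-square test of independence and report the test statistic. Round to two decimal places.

40.96

Row totals: 44, 53, 52, 37. Column totals: 77, 109. Grand total N = 186.
Expected counts (row total × column total / N):
  A, Lecture: 44×77/186 = 18.215
  A, Flipped: 44×109/186 = 25.785
  B, Lecture: 53×77/186 = 21.941
  B, Flipped: 53×109/186 = 31.059
  C, Lecture: 52×77/186 = 21.527
  C, Flipped: 52×109/186 = 30.473
  D, Lecture: 37×77/186 = 15.317
  D, Flipped: 37×109/186 = 21.683
Contributions (O − E)²/E:
  (6 − 18.215)²/18.215 = 8.1914
  (38 − 25.785)²/25.785 = 5.7866
  (15 − 21.941)²/21.941 = 2.1958
  (38 − 31.059)²/31.059 = 1.5512
  (27 − 21.527)²/21.527 = 1.3914
  (25 − 30.473)²/30.473 = 0.9830
  (29 − 15.317)²/15.317 = 12.2233
  (8 − 21.683)²/21.683 = 8.6346
χ² = 8.1914 + 5.7866 + 2.1958 + 1.5512 + 1.3914 + 0.9830 + 12.2233 + 8.6346 = 40.96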